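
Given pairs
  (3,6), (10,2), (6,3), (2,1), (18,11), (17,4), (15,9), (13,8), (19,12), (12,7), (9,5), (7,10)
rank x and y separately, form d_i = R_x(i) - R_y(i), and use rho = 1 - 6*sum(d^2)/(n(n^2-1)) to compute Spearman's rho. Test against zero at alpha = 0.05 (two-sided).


Step 1: Rank x and y separately (midranks; no ties here).
rank(x): 3->2, 10->6, 6->3, 2->1, 18->11, 17->10, 15->9, 13->8, 19->12, 12->7, 9->5, 7->4
rank(y): 6->6, 2->2, 3->3, 1->1, 11->11, 4->4, 9->9, 8->8, 12->12, 7->7, 5->5, 10->10
Step 2: d_i = R_x(i) - R_y(i); compute d_i^2.
  (2-6)^2=16, (6-2)^2=16, (3-3)^2=0, (1-1)^2=0, (11-11)^2=0, (10-4)^2=36, (9-9)^2=0, (8-8)^2=0, (12-12)^2=0, (7-7)^2=0, (5-5)^2=0, (4-10)^2=36
sum(d^2) = 104.
Step 3: rho = 1 - 6*104 / (12*(12^2 - 1)) = 1 - 624/1716 = 0.636364.
Step 4: Under H0, t = rho * sqrt((n-2)/(1-rho^2)) = 2.6087 ~ t(10).
Step 5: Two-sided p-value from the t-distribution with 10 df = 0.026097.
Step 6: alpha = 0.05. reject H0.

rho = 0.6364, p = 0.026097, reject H0 at alpha = 0.05.


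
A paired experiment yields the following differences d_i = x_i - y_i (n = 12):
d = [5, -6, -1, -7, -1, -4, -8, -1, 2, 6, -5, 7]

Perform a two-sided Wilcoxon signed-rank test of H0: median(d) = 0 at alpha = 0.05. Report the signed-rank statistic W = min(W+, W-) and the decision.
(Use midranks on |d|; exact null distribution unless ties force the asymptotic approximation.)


Step 1: Drop any zero differences (none here) and take |d_i|.
|d| = [5, 6, 1, 7, 1, 4, 8, 1, 2, 6, 5, 7]
Step 2: Midrank |d_i| (ties get averaged ranks).
ranks: |5|->6.5, |6|->8.5, |1|->2, |7|->10.5, |1|->2, |4|->5, |8|->12, |1|->2, |2|->4, |6|->8.5, |5|->6.5, |7|->10.5
Step 3: Attach original signs; sum ranks with positive sign and with negative sign.
W+ = 6.5 + 4 + 8.5 + 10.5 = 29.5
W- = 8.5 + 2 + 10.5 + 2 + 5 + 12 + 2 + 6.5 = 48.5
(Check: W+ + W- = 78 should equal n(n+1)/2 = 78.)
Step 4: Test statistic W = min(W+, W-) = 29.5.
Step 5: Ties in |d|, so use the tie-corrected normal approximation.
        E[W] = n(n+1)/4 = 12*13/4 = 39.
        Tie groups: |d|=1 (t=3), |d|=5 (t=2), |d|=6 (t=2), |d|=7 (t=2); sum(t^3 - t) = 42.
        Var[W] = n(n+1)(2n+1)/24 - sum(t^3-t)/48 = 3900/24 - 42/48 = 161.625.
        z = (W - E[W]) / sqrt(Var[W]) = (29.5 - 39) / 12.7132 = -0.7473.
        Two-sided p = 2*Phi(z) = 0.454909.
Step 6: alpha = 0.05. fail to reject H0.

W+ = 29.5, W- = 48.5, W = min = 29.5, p = 0.454909, fail to reject H0.


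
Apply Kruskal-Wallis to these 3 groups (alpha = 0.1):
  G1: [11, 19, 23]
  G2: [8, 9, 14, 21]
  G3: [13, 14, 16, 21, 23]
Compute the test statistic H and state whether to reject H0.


Step 1: Combine all N = 12 observations and assign midranks.
sorted (value, group, rank): (8,G2,1), (9,G2,2), (11,G1,3), (13,G3,4), (14,G2,5.5), (14,G3,5.5), (16,G3,7), (19,G1,8), (21,G2,9.5), (21,G3,9.5), (23,G1,11.5), (23,G3,11.5)
Step 2: Sum ranks within each group.
R_1 = 22.5 (n_1 = 3)
R_2 = 18 (n_2 = 4)
R_3 = 37.5 (n_3 = 5)
Step 3: H = 12/(N(N+1)) * sum(R_i^2/n_i) - 3(N+1)
     = 12/(12*13) * (22.5^2/3 + 18^2/4 + 37.5^2/5) - 3*13
     = 0.076923 * 531 - 39
     = 1.846154.
Step 4: Ties present; correction factor C = 1 - 18/(12^3 - 12) = 0.989510. Corrected H = 1.846154 / 0.989510 = 1.865724.
Step 5: Under H0, H ~ chi^2(2); p-value = 0.393426.
Step 6: alpha = 0.1. fail to reject H0.

H = 1.8657, df = 2, p = 0.393426, fail to reject H0.


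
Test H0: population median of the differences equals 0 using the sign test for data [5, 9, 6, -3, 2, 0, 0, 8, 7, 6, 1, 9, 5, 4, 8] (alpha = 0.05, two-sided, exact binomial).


Step 1: Discard zero differences. Original n = 15; n_eff = number of nonzero differences = 13.
Nonzero differences (with sign): +5, +9, +6, -3, +2, +8, +7, +6, +1, +9, +5, +4, +8
Step 2: Count signs: positive = 12, negative = 1.
Step 3: Under H0: P(positive) = 0.5, so the number of positives S ~ Bin(13, 0.5).
Step 4: Two-sided exact p-value = sum of Bin(13,0.5) probabilities at or below the observed probability = 0.003418.
Step 5: alpha = 0.05. reject H0.

n_eff = 13, pos = 12, neg = 1, p = 0.003418, reject H0.


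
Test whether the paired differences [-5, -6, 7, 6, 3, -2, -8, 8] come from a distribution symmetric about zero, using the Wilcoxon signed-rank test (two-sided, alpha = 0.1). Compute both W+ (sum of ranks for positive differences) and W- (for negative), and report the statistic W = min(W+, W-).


Step 1: Drop any zero differences (none here) and take |d_i|.
|d| = [5, 6, 7, 6, 3, 2, 8, 8]
Step 2: Midrank |d_i| (ties get averaged ranks).
ranks: |5|->3, |6|->4.5, |7|->6, |6|->4.5, |3|->2, |2|->1, |8|->7.5, |8|->7.5
Step 3: Attach original signs; sum ranks with positive sign and with negative sign.
W+ = 6 + 4.5 + 2 + 7.5 = 20
W- = 3 + 4.5 + 1 + 7.5 = 16
(Check: W+ + W- = 36 should equal n(n+1)/2 = 36.)
Step 4: Test statistic W = min(W+, W-) = 16.
Step 5: Ties in |d|, so use the tie-corrected normal approximation.
        E[W] = n(n+1)/4 = 8*9/4 = 18.
        Tie groups: |d|=6 (t=2), |d|=8 (t=2); sum(t^3 - t) = 12.
        Var[W] = n(n+1)(2n+1)/24 - sum(t^3-t)/48 = 1224/24 - 12/48 = 50.75.
        z = (W - E[W]) / sqrt(Var[W]) = (16 - 18) / 7.1239 = -0.2807.
        Two-sided p = 2*Phi(z) = 0.778906.
Step 6: alpha = 0.1. fail to reject H0.

W+ = 20, W- = 16, W = min = 16, p = 0.778906, fail to reject H0.


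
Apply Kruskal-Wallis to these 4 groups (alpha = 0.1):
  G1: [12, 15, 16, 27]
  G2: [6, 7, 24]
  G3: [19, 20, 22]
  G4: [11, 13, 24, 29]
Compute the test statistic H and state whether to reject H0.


Step 1: Combine all N = 14 observations and assign midranks.
sorted (value, group, rank): (6,G2,1), (7,G2,2), (11,G4,3), (12,G1,4), (13,G4,5), (15,G1,6), (16,G1,7), (19,G3,8), (20,G3,9), (22,G3,10), (24,G2,11.5), (24,G4,11.5), (27,G1,13), (29,G4,14)
Step 2: Sum ranks within each group.
R_1 = 30 (n_1 = 4)
R_2 = 14.5 (n_2 = 3)
R_3 = 27 (n_3 = 3)
R_4 = 33.5 (n_4 = 4)
Step 3: H = 12/(N(N+1)) * sum(R_i^2/n_i) - 3(N+1)
     = 12/(14*15) * (30^2/4 + 14.5^2/3 + 27^2/3 + 33.5^2/4) - 3*15
     = 0.057143 * 818.646 - 45
     = 1.779762.
Step 4: Ties present; correction factor C = 1 - 6/(14^3 - 14) = 0.997802. Corrected H = 1.779762 / 0.997802 = 1.783682.
Step 5: Under H0, H ~ chi^2(3); p-value = 0.618492.
Step 6: alpha = 0.1. fail to reject H0.

H = 1.7837, df = 3, p = 0.618492, fail to reject H0.


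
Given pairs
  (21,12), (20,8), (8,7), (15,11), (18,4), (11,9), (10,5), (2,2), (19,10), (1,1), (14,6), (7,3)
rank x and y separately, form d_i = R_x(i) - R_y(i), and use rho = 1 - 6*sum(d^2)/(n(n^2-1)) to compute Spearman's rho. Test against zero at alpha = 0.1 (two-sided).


Step 1: Rank x and y separately (midranks; no ties here).
rank(x): 21->12, 20->11, 8->4, 15->8, 18->9, 11->6, 10->5, 2->2, 19->10, 1->1, 14->7, 7->3
rank(y): 12->12, 8->8, 7->7, 11->11, 4->4, 9->9, 5->5, 2->2, 10->10, 1->1, 6->6, 3->3
Step 2: d_i = R_x(i) - R_y(i); compute d_i^2.
  (12-12)^2=0, (11-8)^2=9, (4-7)^2=9, (8-11)^2=9, (9-4)^2=25, (6-9)^2=9, (5-5)^2=0, (2-2)^2=0, (10-10)^2=0, (1-1)^2=0, (7-6)^2=1, (3-3)^2=0
sum(d^2) = 62.
Step 3: rho = 1 - 6*62 / (12*(12^2 - 1)) = 1 - 372/1716 = 0.783217.
Step 4: Under H0, t = rho * sqrt((n-2)/(1-rho^2)) = 3.9835 ~ t(10).
Step 5: Two-sided p-value from the t-distribution with 10 df = 0.002586.
Step 6: alpha = 0.1. reject H0.

rho = 0.7832, p = 0.002586, reject H0 at alpha = 0.1.


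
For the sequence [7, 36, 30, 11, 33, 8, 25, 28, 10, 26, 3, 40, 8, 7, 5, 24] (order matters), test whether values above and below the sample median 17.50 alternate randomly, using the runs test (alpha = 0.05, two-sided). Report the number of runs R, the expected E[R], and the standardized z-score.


Step 1: Compute median = 17.50; label A = above, B = below.
Labels in order: BAABABAABABABBBA  (n_A = 8, n_B = 8)
Step 2: Count runs R = 12.
Step 3: Under H0 (random ordering), E[R] = 2*n_A*n_B/(n_A+n_B) + 1 = 2*8*8/16 + 1 = 9.0000.
        Var[R] = 2*n_A*n_B*(2*n_A*n_B - n_A - n_B) / ((n_A+n_B)^2 * (n_A+n_B-1)) = 14336/3840 = 3.7333.
        SD[R] = 1.9322.
Step 4: Continuity-corrected z = (R - 0.5 - E[R]) / SD[R] = (12 - 0.5 - 9.0000) / 1.9322 = 1.2939.
Step 5: Two-sided p-value via normal approximation = 2*(1 - Phi(|z|)) = 0.195709.
Step 6: alpha = 0.05. fail to reject H0.

R = 12, z = 1.2939, p = 0.195709, fail to reject H0.


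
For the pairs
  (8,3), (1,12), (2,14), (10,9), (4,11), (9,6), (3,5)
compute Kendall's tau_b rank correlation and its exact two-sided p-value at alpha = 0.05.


Step 1: Enumerate the 21 unordered pairs (i,j) with i<j and classify each by sign(x_j-x_i) * sign(y_j-y_i).
  (1,2):dx=-7,dy=+9->D; (1,3):dx=-6,dy=+11->D; (1,4):dx=+2,dy=+6->C; (1,5):dx=-4,dy=+8->D
  (1,6):dx=+1,dy=+3->C; (1,7):dx=-5,dy=+2->D; (2,3):dx=+1,dy=+2->C; (2,4):dx=+9,dy=-3->D
  (2,5):dx=+3,dy=-1->D; (2,6):dx=+8,dy=-6->D; (2,7):dx=+2,dy=-7->D; (3,4):dx=+8,dy=-5->D
  (3,5):dx=+2,dy=-3->D; (3,6):dx=+7,dy=-8->D; (3,7):dx=+1,dy=-9->D; (4,5):dx=-6,dy=+2->D
  (4,6):dx=-1,dy=-3->C; (4,7):dx=-7,dy=-4->C; (5,6):dx=+5,dy=-5->D; (5,7):dx=-1,dy=-6->C
  (6,7):dx=-6,dy=-1->C
Step 2: C = 7, D = 14, total pairs = 21.
Step 3: tau = (C - D)/(n(n-1)/2) = (7 - 14)/21 = -0.333333.
Step 4: Exact two-sided p-value (enumerate n! = 5040 permutations of y under H0): p = 0.381349.
Step 5: alpha = 0.05. fail to reject H0.

tau_b = -0.3333 (C=7, D=14), p = 0.381349, fail to reject H0.


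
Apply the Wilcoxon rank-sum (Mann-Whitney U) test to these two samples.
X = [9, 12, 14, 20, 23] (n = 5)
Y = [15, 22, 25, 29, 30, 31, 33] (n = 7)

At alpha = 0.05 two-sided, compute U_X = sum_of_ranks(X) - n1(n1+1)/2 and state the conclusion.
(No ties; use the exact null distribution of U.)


Step 1: Combine and sort all 12 observations; assign midranks.
sorted (value, group): (9,X), (12,X), (14,X), (15,Y), (20,X), (22,Y), (23,X), (25,Y), (29,Y), (30,Y), (31,Y), (33,Y)
ranks: 9->1, 12->2, 14->3, 15->4, 20->5, 22->6, 23->7, 25->8, 29->9, 30->10, 31->11, 33->12
Step 2: Rank sum for X: R1 = 1 + 2 + 3 + 5 + 7 = 18.
Step 3: U_X = R1 - n1(n1+1)/2 = 18 - 5*6/2 = 18 - 15 = 3.
       U_Y = n1*n2 - U_X = 35 - 3 = 32.
Step 4: No ties, so the exact null distribution of U (based on enumerating the C(12,5) = 792 equally likely rank assignments) gives the two-sided p-value.
Step 5: p-value = 0.017677; compare to alpha = 0.05. reject H0.

U_X = 3, p = 0.017677, reject H0 at alpha = 0.05.


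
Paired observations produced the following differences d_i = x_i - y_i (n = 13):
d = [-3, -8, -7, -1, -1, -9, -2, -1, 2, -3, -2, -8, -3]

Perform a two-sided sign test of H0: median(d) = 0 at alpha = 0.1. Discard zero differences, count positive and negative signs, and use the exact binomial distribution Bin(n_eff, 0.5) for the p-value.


Step 1: Discard zero differences. Original n = 13; n_eff = number of nonzero differences = 13.
Nonzero differences (with sign): -3, -8, -7, -1, -1, -9, -2, -1, +2, -3, -2, -8, -3
Step 2: Count signs: positive = 1, negative = 12.
Step 3: Under H0: P(positive) = 0.5, so the number of positives S ~ Bin(13, 0.5).
Step 4: Two-sided exact p-value = sum of Bin(13,0.5) probabilities at or below the observed probability = 0.003418.
Step 5: alpha = 0.1. reject H0.

n_eff = 13, pos = 1, neg = 12, p = 0.003418, reject H0.


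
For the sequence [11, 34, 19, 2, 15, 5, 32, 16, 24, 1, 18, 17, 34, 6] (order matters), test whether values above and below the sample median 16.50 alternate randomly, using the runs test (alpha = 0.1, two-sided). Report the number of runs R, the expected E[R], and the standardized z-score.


Step 1: Compute median = 16.50; label A = above, B = below.
Labels in order: BAABBBABABAAAB  (n_A = 7, n_B = 7)
Step 2: Count runs R = 9.
Step 3: Under H0 (random ordering), E[R] = 2*n_A*n_B/(n_A+n_B) + 1 = 2*7*7/14 + 1 = 8.0000.
        Var[R] = 2*n_A*n_B*(2*n_A*n_B - n_A - n_B) / ((n_A+n_B)^2 * (n_A+n_B-1)) = 8232/2548 = 3.2308.
        SD[R] = 1.7974.
Step 4: Continuity-corrected z = (R - 0.5 - E[R]) / SD[R] = (9 - 0.5 - 8.0000) / 1.7974 = 0.2782.
Step 5: Two-sided p-value via normal approximation = 2*(1 - Phi(|z|)) = 0.780879.
Step 6: alpha = 0.1. fail to reject H0.

R = 9, z = 0.2782, p = 0.780879, fail to reject H0.


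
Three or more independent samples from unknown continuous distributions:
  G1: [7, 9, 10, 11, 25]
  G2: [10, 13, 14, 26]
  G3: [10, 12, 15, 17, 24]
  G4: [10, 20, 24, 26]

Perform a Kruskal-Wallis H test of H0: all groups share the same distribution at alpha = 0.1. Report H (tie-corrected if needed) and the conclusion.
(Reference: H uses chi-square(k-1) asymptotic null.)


Step 1: Combine all N = 18 observations and assign midranks.
sorted (value, group, rank): (7,G1,1), (9,G1,2), (10,G1,4.5), (10,G2,4.5), (10,G3,4.5), (10,G4,4.5), (11,G1,7), (12,G3,8), (13,G2,9), (14,G2,10), (15,G3,11), (17,G3,12), (20,G4,13), (24,G3,14.5), (24,G4,14.5), (25,G1,16), (26,G2,17.5), (26,G4,17.5)
Step 2: Sum ranks within each group.
R_1 = 30.5 (n_1 = 5)
R_2 = 41 (n_2 = 4)
R_3 = 50 (n_3 = 5)
R_4 = 49.5 (n_4 = 4)
Step 3: H = 12/(N(N+1)) * sum(R_i^2/n_i) - 3(N+1)
     = 12/(18*19) * (30.5^2/5 + 41^2/4 + 50^2/5 + 49.5^2/4) - 3*19
     = 0.035088 * 1718.86 - 57
     = 3.310965.
Step 4: Ties present; correction factor C = 1 - 72/(18^3 - 18) = 0.987616. Corrected H = 3.310965 / 0.987616 = 3.352482.
Step 5: Under H0, H ~ chi^2(3); p-value = 0.340405.
Step 6: alpha = 0.1. fail to reject H0.

H = 3.3525, df = 3, p = 0.340405, fail to reject H0.


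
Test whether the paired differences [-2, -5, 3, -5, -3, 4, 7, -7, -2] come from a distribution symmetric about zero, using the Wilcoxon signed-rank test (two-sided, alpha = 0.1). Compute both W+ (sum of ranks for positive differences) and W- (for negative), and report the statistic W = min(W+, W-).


Step 1: Drop any zero differences (none here) and take |d_i|.
|d| = [2, 5, 3, 5, 3, 4, 7, 7, 2]
Step 2: Midrank |d_i| (ties get averaged ranks).
ranks: |2|->1.5, |5|->6.5, |3|->3.5, |5|->6.5, |3|->3.5, |4|->5, |7|->8.5, |7|->8.5, |2|->1.5
Step 3: Attach original signs; sum ranks with positive sign and with negative sign.
W+ = 3.5 + 5 + 8.5 = 17
W- = 1.5 + 6.5 + 6.5 + 3.5 + 8.5 + 1.5 = 28
(Check: W+ + W- = 45 should equal n(n+1)/2 = 45.)
Step 4: Test statistic W = min(W+, W-) = 17.
Step 5: Ties in |d|, so use the tie-corrected normal approximation.
        E[W] = n(n+1)/4 = 9*10/4 = 22.5.
        Tie groups: |d|=2 (t=2), |d|=3 (t=2), |d|=5 (t=2), |d|=7 (t=2); sum(t^3 - t) = 24.
        Var[W] = n(n+1)(2n+1)/24 - sum(t^3-t)/48 = 1710/24 - 24/48 = 70.75.
        z = (W - E[W]) / sqrt(Var[W]) = (17 - 22.5) / 8.4113 = -0.6539.
        Two-sided p = 2*Phi(z) = 0.513188.
Step 6: alpha = 0.1. fail to reject H0.

W+ = 17, W- = 28, W = min = 17, p = 0.513188, fail to reject H0.


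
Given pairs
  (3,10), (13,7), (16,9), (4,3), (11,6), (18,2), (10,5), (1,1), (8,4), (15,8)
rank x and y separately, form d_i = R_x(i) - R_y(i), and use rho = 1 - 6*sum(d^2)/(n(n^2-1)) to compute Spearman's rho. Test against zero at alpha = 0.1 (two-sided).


Step 1: Rank x and y separately (midranks; no ties here).
rank(x): 3->2, 13->7, 16->9, 4->3, 11->6, 18->10, 10->5, 1->1, 8->4, 15->8
rank(y): 10->10, 7->7, 9->9, 3->3, 6->6, 2->2, 5->5, 1->1, 4->4, 8->8
Step 2: d_i = R_x(i) - R_y(i); compute d_i^2.
  (2-10)^2=64, (7-7)^2=0, (9-9)^2=0, (3-3)^2=0, (6-6)^2=0, (10-2)^2=64, (5-5)^2=0, (1-1)^2=0, (4-4)^2=0, (8-8)^2=0
sum(d^2) = 128.
Step 3: rho = 1 - 6*128 / (10*(10^2 - 1)) = 1 - 768/990 = 0.224242.
Step 4: Under H0, t = rho * sqrt((n-2)/(1-rho^2)) = 0.6508 ~ t(8).
Step 5: Two-sided p-value from the t-distribution with 8 df = 0.533401.
Step 6: alpha = 0.1. fail to reject H0.

rho = 0.2242, p = 0.533401, fail to reject H0 at alpha = 0.1.


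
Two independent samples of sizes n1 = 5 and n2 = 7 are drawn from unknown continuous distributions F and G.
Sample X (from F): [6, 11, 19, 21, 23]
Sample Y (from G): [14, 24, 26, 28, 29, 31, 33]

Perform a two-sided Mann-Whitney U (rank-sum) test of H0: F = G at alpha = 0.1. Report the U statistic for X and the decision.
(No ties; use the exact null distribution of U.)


Step 1: Combine and sort all 12 observations; assign midranks.
sorted (value, group): (6,X), (11,X), (14,Y), (19,X), (21,X), (23,X), (24,Y), (26,Y), (28,Y), (29,Y), (31,Y), (33,Y)
ranks: 6->1, 11->2, 14->3, 19->4, 21->5, 23->6, 24->7, 26->8, 28->9, 29->10, 31->11, 33->12
Step 2: Rank sum for X: R1 = 1 + 2 + 4 + 5 + 6 = 18.
Step 3: U_X = R1 - n1(n1+1)/2 = 18 - 5*6/2 = 18 - 15 = 3.
       U_Y = n1*n2 - U_X = 35 - 3 = 32.
Step 4: No ties, so the exact null distribution of U (based on enumerating the C(12,5) = 792 equally likely rank assignments) gives the two-sided p-value.
Step 5: p-value = 0.017677; compare to alpha = 0.1. reject H0.

U_X = 3, p = 0.017677, reject H0 at alpha = 0.1.


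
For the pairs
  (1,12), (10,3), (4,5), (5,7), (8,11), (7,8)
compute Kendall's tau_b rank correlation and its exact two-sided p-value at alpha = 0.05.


Step 1: Enumerate the 15 unordered pairs (i,j) with i<j and classify each by sign(x_j-x_i) * sign(y_j-y_i).
  (1,2):dx=+9,dy=-9->D; (1,3):dx=+3,dy=-7->D; (1,4):dx=+4,dy=-5->D; (1,5):dx=+7,dy=-1->D
  (1,6):dx=+6,dy=-4->D; (2,3):dx=-6,dy=+2->D; (2,4):dx=-5,dy=+4->D; (2,5):dx=-2,dy=+8->D
  (2,6):dx=-3,dy=+5->D; (3,4):dx=+1,dy=+2->C; (3,5):dx=+4,dy=+6->C; (3,6):dx=+3,dy=+3->C
  (4,5):dx=+3,dy=+4->C; (4,6):dx=+2,dy=+1->C; (5,6):dx=-1,dy=-3->C
Step 2: C = 6, D = 9, total pairs = 15.
Step 3: tau = (C - D)/(n(n-1)/2) = (6 - 9)/15 = -0.200000.
Step 4: Exact two-sided p-value (enumerate n! = 720 permutations of y under H0): p = 0.719444.
Step 5: alpha = 0.05. fail to reject H0.

tau_b = -0.2000 (C=6, D=9), p = 0.719444, fail to reject H0.


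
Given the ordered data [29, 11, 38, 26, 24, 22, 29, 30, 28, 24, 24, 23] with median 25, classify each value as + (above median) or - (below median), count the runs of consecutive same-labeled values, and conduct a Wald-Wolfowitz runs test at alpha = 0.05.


Step 1: Compute median = 25; label A = above, B = below.
Labels in order: ABAABBAAABBB  (n_A = 6, n_B = 6)
Step 2: Count runs R = 6.
Step 3: Under H0 (random ordering), E[R] = 2*n_A*n_B/(n_A+n_B) + 1 = 2*6*6/12 + 1 = 7.0000.
        Var[R] = 2*n_A*n_B*(2*n_A*n_B - n_A - n_B) / ((n_A+n_B)^2 * (n_A+n_B-1)) = 4320/1584 = 2.7273.
        SD[R] = 1.6514.
Step 4: Continuity-corrected z = (R + 0.5 - E[R]) / SD[R] = (6 + 0.5 - 7.0000) / 1.6514 = -0.3028.
Step 5: Two-sided p-value via normal approximation = 2*(1 - Phi(|z|)) = 0.762069.
Step 6: alpha = 0.05. fail to reject H0.

R = 6, z = -0.3028, p = 0.762069, fail to reject H0.


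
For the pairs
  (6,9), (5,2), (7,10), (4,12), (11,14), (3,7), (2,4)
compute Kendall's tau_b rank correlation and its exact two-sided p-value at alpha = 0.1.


Step 1: Enumerate the 21 unordered pairs (i,j) with i<j and classify each by sign(x_j-x_i) * sign(y_j-y_i).
  (1,2):dx=-1,dy=-7->C; (1,3):dx=+1,dy=+1->C; (1,4):dx=-2,dy=+3->D; (1,5):dx=+5,dy=+5->C
  (1,6):dx=-3,dy=-2->C; (1,7):dx=-4,dy=-5->C; (2,3):dx=+2,dy=+8->C; (2,4):dx=-1,dy=+10->D
  (2,5):dx=+6,dy=+12->C; (2,6):dx=-2,dy=+5->D; (2,7):dx=-3,dy=+2->D; (3,4):dx=-3,dy=+2->D
  (3,5):dx=+4,dy=+4->C; (3,6):dx=-4,dy=-3->C; (3,7):dx=-5,dy=-6->C; (4,5):dx=+7,dy=+2->C
  (4,6):dx=-1,dy=-5->C; (4,7):dx=-2,dy=-8->C; (5,6):dx=-8,dy=-7->C; (5,7):dx=-9,dy=-10->C
  (6,7):dx=-1,dy=-3->C
Step 2: C = 16, D = 5, total pairs = 21.
Step 3: tau = (C - D)/(n(n-1)/2) = (16 - 5)/21 = 0.523810.
Step 4: Exact two-sided p-value (enumerate n! = 5040 permutations of y under H0): p = 0.136111.
Step 5: alpha = 0.1. fail to reject H0.

tau_b = 0.5238 (C=16, D=5), p = 0.136111, fail to reject H0.


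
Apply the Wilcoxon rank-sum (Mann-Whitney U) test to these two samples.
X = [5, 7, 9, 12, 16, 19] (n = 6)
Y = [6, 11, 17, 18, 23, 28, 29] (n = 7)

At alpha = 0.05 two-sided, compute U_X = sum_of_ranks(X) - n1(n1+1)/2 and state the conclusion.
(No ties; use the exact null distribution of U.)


Step 1: Combine and sort all 13 observations; assign midranks.
sorted (value, group): (5,X), (6,Y), (7,X), (9,X), (11,Y), (12,X), (16,X), (17,Y), (18,Y), (19,X), (23,Y), (28,Y), (29,Y)
ranks: 5->1, 6->2, 7->3, 9->4, 11->5, 12->6, 16->7, 17->8, 18->9, 19->10, 23->11, 28->12, 29->13
Step 2: Rank sum for X: R1 = 1 + 3 + 4 + 6 + 7 + 10 = 31.
Step 3: U_X = R1 - n1(n1+1)/2 = 31 - 6*7/2 = 31 - 21 = 10.
       U_Y = n1*n2 - U_X = 42 - 10 = 32.
Step 4: No ties, so the exact null distribution of U (based on enumerating the C(13,6) = 1716 equally likely rank assignments) gives the two-sided p-value.
Step 5: p-value = 0.137529; compare to alpha = 0.05. fail to reject H0.

U_X = 10, p = 0.137529, fail to reject H0 at alpha = 0.05.


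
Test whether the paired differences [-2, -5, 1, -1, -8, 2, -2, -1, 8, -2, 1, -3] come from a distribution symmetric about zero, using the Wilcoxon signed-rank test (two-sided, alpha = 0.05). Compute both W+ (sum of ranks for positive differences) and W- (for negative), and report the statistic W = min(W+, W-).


Step 1: Drop any zero differences (none here) and take |d_i|.
|d| = [2, 5, 1, 1, 8, 2, 2, 1, 8, 2, 1, 3]
Step 2: Midrank |d_i| (ties get averaged ranks).
ranks: |2|->6.5, |5|->10, |1|->2.5, |1|->2.5, |8|->11.5, |2|->6.5, |2|->6.5, |1|->2.5, |8|->11.5, |2|->6.5, |1|->2.5, |3|->9
Step 3: Attach original signs; sum ranks with positive sign and with negative sign.
W+ = 2.5 + 6.5 + 11.5 + 2.5 = 23
W- = 6.5 + 10 + 2.5 + 11.5 + 6.5 + 2.5 + 6.5 + 9 = 55
(Check: W+ + W- = 78 should equal n(n+1)/2 = 78.)
Step 4: Test statistic W = min(W+, W-) = 23.
Step 5: Ties in |d|, so use the tie-corrected normal approximation.
        E[W] = n(n+1)/4 = 12*13/4 = 39.
        Tie groups: |d|=1 (t=4), |d|=2 (t=4), |d|=8 (t=2); sum(t^3 - t) = 126.
        Var[W] = n(n+1)(2n+1)/24 - sum(t^3-t)/48 = 3900/24 - 126/48 = 159.875.
        z = (W - E[W]) / sqrt(Var[W]) = (23 - 39) / 12.6442 = -1.2654.
        Two-sided p = 2*Phi(z) = 0.205726.
Step 6: alpha = 0.05. fail to reject H0.

W+ = 23, W- = 55, W = min = 23, p = 0.205726, fail to reject H0.


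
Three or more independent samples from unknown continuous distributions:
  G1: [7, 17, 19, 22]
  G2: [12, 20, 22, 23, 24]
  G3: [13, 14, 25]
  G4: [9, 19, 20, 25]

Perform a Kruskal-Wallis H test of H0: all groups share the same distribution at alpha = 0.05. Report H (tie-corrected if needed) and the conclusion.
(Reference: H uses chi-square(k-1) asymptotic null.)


Step 1: Combine all N = 16 observations and assign midranks.
sorted (value, group, rank): (7,G1,1), (9,G4,2), (12,G2,3), (13,G3,4), (14,G3,5), (17,G1,6), (19,G1,7.5), (19,G4,7.5), (20,G2,9.5), (20,G4,9.5), (22,G1,11.5), (22,G2,11.5), (23,G2,13), (24,G2,14), (25,G3,15.5), (25,G4,15.5)
Step 2: Sum ranks within each group.
R_1 = 26 (n_1 = 4)
R_2 = 51 (n_2 = 5)
R_3 = 24.5 (n_3 = 3)
R_4 = 34.5 (n_4 = 4)
Step 3: H = 12/(N(N+1)) * sum(R_i^2/n_i) - 3(N+1)
     = 12/(16*17) * (26^2/4 + 51^2/5 + 24.5^2/3 + 34.5^2/4) - 3*17
     = 0.044118 * 1186.85 - 51
     = 1.360846.
Step 4: Ties present; correction factor C = 1 - 24/(16^3 - 16) = 0.994118. Corrected H = 1.360846 / 0.994118 = 1.368898.
Step 5: Under H0, H ~ chi^2(3); p-value = 0.712841.
Step 6: alpha = 0.05. fail to reject H0.

H = 1.3689, df = 3, p = 0.712841, fail to reject H0.


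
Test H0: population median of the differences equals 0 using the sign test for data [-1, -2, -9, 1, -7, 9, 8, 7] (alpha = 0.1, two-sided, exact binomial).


Step 1: Discard zero differences. Original n = 8; n_eff = number of nonzero differences = 8.
Nonzero differences (with sign): -1, -2, -9, +1, -7, +9, +8, +7
Step 2: Count signs: positive = 4, negative = 4.
Step 3: Under H0: P(positive) = 0.5, so the number of positives S ~ Bin(8, 0.5).
Step 4: Two-sided exact p-value = sum of Bin(8,0.5) probabilities at or below the observed probability = 1.000000.
Step 5: alpha = 0.1. fail to reject H0.

n_eff = 8, pos = 4, neg = 4, p = 1.000000, fail to reject H0.


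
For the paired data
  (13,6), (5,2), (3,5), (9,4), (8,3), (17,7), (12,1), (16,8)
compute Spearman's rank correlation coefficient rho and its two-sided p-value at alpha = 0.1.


Step 1: Rank x and y separately (midranks; no ties here).
rank(x): 13->6, 5->2, 3->1, 9->4, 8->3, 17->8, 12->5, 16->7
rank(y): 6->6, 2->2, 5->5, 4->4, 3->3, 7->7, 1->1, 8->8
Step 2: d_i = R_x(i) - R_y(i); compute d_i^2.
  (6-6)^2=0, (2-2)^2=0, (1-5)^2=16, (4-4)^2=0, (3-3)^2=0, (8-7)^2=1, (5-1)^2=16, (7-8)^2=1
sum(d^2) = 34.
Step 3: rho = 1 - 6*34 / (8*(8^2 - 1)) = 1 - 204/504 = 0.595238.
Step 4: Under H0, t = rho * sqrt((n-2)/(1-rho^2)) = 1.8145 ~ t(6).
Step 5: Two-sided p-value from the t-distribution with 6 df = 0.119530.
Step 6: alpha = 0.1. fail to reject H0.

rho = 0.5952, p = 0.119530, fail to reject H0 at alpha = 0.1.


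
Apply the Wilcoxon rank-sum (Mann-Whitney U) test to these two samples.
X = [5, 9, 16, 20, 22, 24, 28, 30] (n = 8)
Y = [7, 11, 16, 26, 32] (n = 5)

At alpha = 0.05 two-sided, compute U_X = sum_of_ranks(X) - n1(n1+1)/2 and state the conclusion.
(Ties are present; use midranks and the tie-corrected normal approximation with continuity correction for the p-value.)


Step 1: Combine and sort all 13 observations; assign midranks.
sorted (value, group): (5,X), (7,Y), (9,X), (11,Y), (16,X), (16,Y), (20,X), (22,X), (24,X), (26,Y), (28,X), (30,X), (32,Y)
ranks: 5->1, 7->2, 9->3, 11->4, 16->5.5, 16->5.5, 20->7, 22->8, 24->9, 26->10, 28->11, 30->12, 32->13
Step 2: Rank sum for X: R1 = 1 + 3 + 5.5 + 7 + 8 + 9 + 11 + 12 = 56.5.
Step 3: U_X = R1 - n1(n1+1)/2 = 56.5 - 8*9/2 = 56.5 - 36 = 20.5.
       U_Y = n1*n2 - U_X = 40 - 20.5 = 19.5.
Step 4: Ties are present, so use the tie-corrected normal approximation (with continuity correction) for the p-value.
Step 5: p-value = 1.000000; compare to alpha = 0.05. fail to reject H0.

U_X = 20.5, p = 1.000000, fail to reject H0 at alpha = 0.05.


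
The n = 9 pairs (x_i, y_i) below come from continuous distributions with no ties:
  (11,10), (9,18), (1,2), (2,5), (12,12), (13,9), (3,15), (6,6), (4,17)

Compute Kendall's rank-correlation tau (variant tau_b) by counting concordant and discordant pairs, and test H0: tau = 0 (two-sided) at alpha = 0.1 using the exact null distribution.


Step 1: Enumerate the 36 unordered pairs (i,j) with i<j and classify each by sign(x_j-x_i) * sign(y_j-y_i).
  (1,2):dx=-2,dy=+8->D; (1,3):dx=-10,dy=-8->C; (1,4):dx=-9,dy=-5->C; (1,5):dx=+1,dy=+2->C
  (1,6):dx=+2,dy=-1->D; (1,7):dx=-8,dy=+5->D; (1,8):dx=-5,dy=-4->C; (1,9):dx=-7,dy=+7->D
  (2,3):dx=-8,dy=-16->C; (2,4):dx=-7,dy=-13->C; (2,5):dx=+3,dy=-6->D; (2,6):dx=+4,dy=-9->D
  (2,7):dx=-6,dy=-3->C; (2,8):dx=-3,dy=-12->C; (2,9):dx=-5,dy=-1->C; (3,4):dx=+1,dy=+3->C
  (3,5):dx=+11,dy=+10->C; (3,6):dx=+12,dy=+7->C; (3,7):dx=+2,dy=+13->C; (3,8):dx=+5,dy=+4->C
  (3,9):dx=+3,dy=+15->C; (4,5):dx=+10,dy=+7->C; (4,6):dx=+11,dy=+4->C; (4,7):dx=+1,dy=+10->C
  (4,8):dx=+4,dy=+1->C; (4,9):dx=+2,dy=+12->C; (5,6):dx=+1,dy=-3->D; (5,7):dx=-9,dy=+3->D
  (5,8):dx=-6,dy=-6->C; (5,9):dx=-8,dy=+5->D; (6,7):dx=-10,dy=+6->D; (6,8):dx=-7,dy=-3->C
  (6,9):dx=-9,dy=+8->D; (7,8):dx=+3,dy=-9->D; (7,9):dx=+1,dy=+2->C; (8,9):dx=-2,dy=+11->D
Step 2: C = 23, D = 13, total pairs = 36.
Step 3: tau = (C - D)/(n(n-1)/2) = (23 - 13)/36 = 0.277778.
Step 4: Exact two-sided p-value (enumerate n! = 362880 permutations of y under H0): p = 0.358488.
Step 5: alpha = 0.1. fail to reject H0.

tau_b = 0.2778 (C=23, D=13), p = 0.358488, fail to reject H0.


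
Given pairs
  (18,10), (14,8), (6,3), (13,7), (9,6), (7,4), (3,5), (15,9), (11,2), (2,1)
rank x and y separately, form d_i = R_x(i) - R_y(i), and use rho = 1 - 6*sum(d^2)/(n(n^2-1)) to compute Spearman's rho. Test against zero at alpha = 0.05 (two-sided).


Step 1: Rank x and y separately (midranks; no ties here).
rank(x): 18->10, 14->8, 6->3, 13->7, 9->5, 7->4, 3->2, 15->9, 11->6, 2->1
rank(y): 10->10, 8->8, 3->3, 7->7, 6->6, 4->4, 5->5, 9->9, 2->2, 1->1
Step 2: d_i = R_x(i) - R_y(i); compute d_i^2.
  (10-10)^2=0, (8-8)^2=0, (3-3)^2=0, (7-7)^2=0, (5-6)^2=1, (4-4)^2=0, (2-5)^2=9, (9-9)^2=0, (6-2)^2=16, (1-1)^2=0
sum(d^2) = 26.
Step 3: rho = 1 - 6*26 / (10*(10^2 - 1)) = 1 - 156/990 = 0.842424.
Step 4: Under H0, t = rho * sqrt((n-2)/(1-rho^2)) = 4.4222 ~ t(8).
Step 5: Two-sided p-value from the t-distribution with 8 df = 0.002220.
Step 6: alpha = 0.05. reject H0.

rho = 0.8424, p = 0.002220, reject H0 at alpha = 0.05.


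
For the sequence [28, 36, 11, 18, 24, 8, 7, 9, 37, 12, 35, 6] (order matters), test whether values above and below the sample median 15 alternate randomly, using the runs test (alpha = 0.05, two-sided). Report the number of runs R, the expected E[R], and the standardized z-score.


Step 1: Compute median = 15; label A = above, B = below.
Labels in order: AABAABBBABAB  (n_A = 6, n_B = 6)
Step 2: Count runs R = 8.
Step 3: Under H0 (random ordering), E[R] = 2*n_A*n_B/(n_A+n_B) + 1 = 2*6*6/12 + 1 = 7.0000.
        Var[R] = 2*n_A*n_B*(2*n_A*n_B - n_A - n_B) / ((n_A+n_B)^2 * (n_A+n_B-1)) = 4320/1584 = 2.7273.
        SD[R] = 1.6514.
Step 4: Continuity-corrected z = (R - 0.5 - E[R]) / SD[R] = (8 - 0.5 - 7.0000) / 1.6514 = 0.3028.
Step 5: Two-sided p-value via normal approximation = 2*(1 - Phi(|z|)) = 0.762069.
Step 6: alpha = 0.05. fail to reject H0.

R = 8, z = 0.3028, p = 0.762069, fail to reject H0.


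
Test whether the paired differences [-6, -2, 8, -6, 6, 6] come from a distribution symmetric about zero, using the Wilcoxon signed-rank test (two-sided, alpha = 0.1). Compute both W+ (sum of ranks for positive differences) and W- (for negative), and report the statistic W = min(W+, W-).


Step 1: Drop any zero differences (none here) and take |d_i|.
|d| = [6, 2, 8, 6, 6, 6]
Step 2: Midrank |d_i| (ties get averaged ranks).
ranks: |6|->3.5, |2|->1, |8|->6, |6|->3.5, |6|->3.5, |6|->3.5
Step 3: Attach original signs; sum ranks with positive sign and with negative sign.
W+ = 6 + 3.5 + 3.5 = 13
W- = 3.5 + 1 + 3.5 = 8
(Check: W+ + W- = 21 should equal n(n+1)/2 = 21.)
Step 4: Test statistic W = min(W+, W-) = 8.
Step 5: Ties in |d|, so use the tie-corrected normal approximation.
        E[W] = n(n+1)/4 = 6*7/4 = 10.5.
        Tie groups: |d|=6 (t=4); sum(t^3 - t) = 60.
        Var[W] = n(n+1)(2n+1)/24 - sum(t^3-t)/48 = 546/24 - 60/48 = 21.5.
        z = (W - E[W]) / sqrt(Var[W]) = (8 - 10.5) / 4.6368 = -0.5392.
        Two-sided p = 2*Phi(z) = 0.589774.
Step 6: alpha = 0.1. fail to reject H0.

W+ = 13, W- = 8, W = min = 8, p = 0.589774, fail to reject H0.


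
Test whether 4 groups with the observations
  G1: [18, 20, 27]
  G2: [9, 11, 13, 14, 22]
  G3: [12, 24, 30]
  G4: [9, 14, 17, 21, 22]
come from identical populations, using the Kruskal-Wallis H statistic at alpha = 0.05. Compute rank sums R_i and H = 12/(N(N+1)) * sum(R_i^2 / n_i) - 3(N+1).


Step 1: Combine all N = 16 observations and assign midranks.
sorted (value, group, rank): (9,G2,1.5), (9,G4,1.5), (11,G2,3), (12,G3,4), (13,G2,5), (14,G2,6.5), (14,G4,6.5), (17,G4,8), (18,G1,9), (20,G1,10), (21,G4,11), (22,G2,12.5), (22,G4,12.5), (24,G3,14), (27,G1,15), (30,G3,16)
Step 2: Sum ranks within each group.
R_1 = 34 (n_1 = 3)
R_2 = 28.5 (n_2 = 5)
R_3 = 34 (n_3 = 3)
R_4 = 39.5 (n_4 = 5)
Step 3: H = 12/(N(N+1)) * sum(R_i^2/n_i) - 3(N+1)
     = 12/(16*17) * (34^2/3 + 28.5^2/5 + 34^2/3 + 39.5^2/5) - 3*17
     = 0.044118 * 1245.17 - 51
     = 3.933824.
Step 4: Ties present; correction factor C = 1 - 18/(16^3 - 16) = 0.995588. Corrected H = 3.933824 / 0.995588 = 3.951256.
Step 5: Under H0, H ~ chi^2(3); p-value = 0.266776.
Step 6: alpha = 0.05. fail to reject H0.

H = 3.9513, df = 3, p = 0.266776, fail to reject H0.


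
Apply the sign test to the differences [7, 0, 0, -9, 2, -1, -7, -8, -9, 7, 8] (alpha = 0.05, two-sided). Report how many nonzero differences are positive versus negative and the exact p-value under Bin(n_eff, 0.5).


Step 1: Discard zero differences. Original n = 11; n_eff = number of nonzero differences = 9.
Nonzero differences (with sign): +7, -9, +2, -1, -7, -8, -9, +7, +8
Step 2: Count signs: positive = 4, negative = 5.
Step 3: Under H0: P(positive) = 0.5, so the number of positives S ~ Bin(9, 0.5).
Step 4: Two-sided exact p-value = sum of Bin(9,0.5) probabilities at or below the observed probability = 1.000000.
Step 5: alpha = 0.05. fail to reject H0.

n_eff = 9, pos = 4, neg = 5, p = 1.000000, fail to reject H0.


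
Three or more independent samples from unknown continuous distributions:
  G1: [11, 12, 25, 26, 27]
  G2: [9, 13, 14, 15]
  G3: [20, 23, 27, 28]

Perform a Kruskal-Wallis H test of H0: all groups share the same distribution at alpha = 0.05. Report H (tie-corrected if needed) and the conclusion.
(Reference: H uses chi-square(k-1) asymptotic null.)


Step 1: Combine all N = 13 observations and assign midranks.
sorted (value, group, rank): (9,G2,1), (11,G1,2), (12,G1,3), (13,G2,4), (14,G2,5), (15,G2,6), (20,G3,7), (23,G3,8), (25,G1,9), (26,G1,10), (27,G1,11.5), (27,G3,11.5), (28,G3,13)
Step 2: Sum ranks within each group.
R_1 = 35.5 (n_1 = 5)
R_2 = 16 (n_2 = 4)
R_3 = 39.5 (n_3 = 4)
Step 3: H = 12/(N(N+1)) * sum(R_i^2/n_i) - 3(N+1)
     = 12/(13*14) * (35.5^2/5 + 16^2/4 + 39.5^2/4) - 3*14
     = 0.065934 * 706.112 - 42
     = 4.556868.
Step 4: Ties present; correction factor C = 1 - 6/(13^3 - 13) = 0.997253. Corrected H = 4.556868 / 0.997253 = 4.569421.
Step 5: Under H0, H ~ chi^2(2); p-value = 0.101804.
Step 6: alpha = 0.05. fail to reject H0.

H = 4.5694, df = 2, p = 0.101804, fail to reject H0.


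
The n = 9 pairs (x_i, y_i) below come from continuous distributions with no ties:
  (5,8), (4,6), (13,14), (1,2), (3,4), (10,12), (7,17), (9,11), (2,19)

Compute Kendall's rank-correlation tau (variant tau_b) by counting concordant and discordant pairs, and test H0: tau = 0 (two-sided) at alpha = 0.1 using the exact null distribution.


Step 1: Enumerate the 36 unordered pairs (i,j) with i<j and classify each by sign(x_j-x_i) * sign(y_j-y_i).
  (1,2):dx=-1,dy=-2->C; (1,3):dx=+8,dy=+6->C; (1,4):dx=-4,dy=-6->C; (1,5):dx=-2,dy=-4->C
  (1,6):dx=+5,dy=+4->C; (1,7):dx=+2,dy=+9->C; (1,8):dx=+4,dy=+3->C; (1,9):dx=-3,dy=+11->D
  (2,3):dx=+9,dy=+8->C; (2,4):dx=-3,dy=-4->C; (2,5):dx=-1,dy=-2->C; (2,6):dx=+6,dy=+6->C
  (2,7):dx=+3,dy=+11->C; (2,8):dx=+5,dy=+5->C; (2,9):dx=-2,dy=+13->D; (3,4):dx=-12,dy=-12->C
  (3,5):dx=-10,dy=-10->C; (3,6):dx=-3,dy=-2->C; (3,7):dx=-6,dy=+3->D; (3,8):dx=-4,dy=-3->C
  (3,9):dx=-11,dy=+5->D; (4,5):dx=+2,dy=+2->C; (4,6):dx=+9,dy=+10->C; (4,7):dx=+6,dy=+15->C
  (4,8):dx=+8,dy=+9->C; (4,9):dx=+1,dy=+17->C; (5,6):dx=+7,dy=+8->C; (5,7):dx=+4,dy=+13->C
  (5,8):dx=+6,dy=+7->C; (5,9):dx=-1,dy=+15->D; (6,7):dx=-3,dy=+5->D; (6,8):dx=-1,dy=-1->C
  (6,9):dx=-8,dy=+7->D; (7,8):dx=+2,dy=-6->D; (7,9):dx=-5,dy=+2->D; (8,9):dx=-7,dy=+8->D
Step 2: C = 26, D = 10, total pairs = 36.
Step 3: tau = (C - D)/(n(n-1)/2) = (26 - 10)/36 = 0.444444.
Step 4: Exact two-sided p-value (enumerate n! = 362880 permutations of y under H0): p = 0.119439.
Step 5: alpha = 0.1. fail to reject H0.

tau_b = 0.4444 (C=26, D=10), p = 0.119439, fail to reject H0.


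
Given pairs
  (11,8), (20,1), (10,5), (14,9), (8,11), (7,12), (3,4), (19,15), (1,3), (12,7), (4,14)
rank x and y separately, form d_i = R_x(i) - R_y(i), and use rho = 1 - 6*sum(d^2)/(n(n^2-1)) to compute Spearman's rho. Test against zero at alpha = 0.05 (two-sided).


Step 1: Rank x and y separately (midranks; no ties here).
rank(x): 11->7, 20->11, 10->6, 14->9, 8->5, 7->4, 3->2, 19->10, 1->1, 12->8, 4->3
rank(y): 8->6, 1->1, 5->4, 9->7, 11->8, 12->9, 4->3, 15->11, 3->2, 7->5, 14->10
Step 2: d_i = R_x(i) - R_y(i); compute d_i^2.
  (7-6)^2=1, (11-1)^2=100, (6-4)^2=4, (9-7)^2=4, (5-8)^2=9, (4-9)^2=25, (2-3)^2=1, (10-11)^2=1, (1-2)^2=1, (8-5)^2=9, (3-10)^2=49
sum(d^2) = 204.
Step 3: rho = 1 - 6*204 / (11*(11^2 - 1)) = 1 - 1224/1320 = 0.072727.
Step 4: Under H0, t = rho * sqrt((n-2)/(1-rho^2)) = 0.2188 ~ t(9).
Step 5: Two-sided p-value from the t-distribution with 9 df = 0.831716.
Step 6: alpha = 0.05. fail to reject H0.

rho = 0.0727, p = 0.831716, fail to reject H0 at alpha = 0.05.


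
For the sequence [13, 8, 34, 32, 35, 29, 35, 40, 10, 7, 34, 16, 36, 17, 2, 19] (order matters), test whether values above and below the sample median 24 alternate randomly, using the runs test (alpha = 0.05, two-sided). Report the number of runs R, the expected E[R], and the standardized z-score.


Step 1: Compute median = 24; label A = above, B = below.
Labels in order: BBAAAAAABBABABBB  (n_A = 8, n_B = 8)
Step 2: Count runs R = 7.
Step 3: Under H0 (random ordering), E[R] = 2*n_A*n_B/(n_A+n_B) + 1 = 2*8*8/16 + 1 = 9.0000.
        Var[R] = 2*n_A*n_B*(2*n_A*n_B - n_A - n_B) / ((n_A+n_B)^2 * (n_A+n_B-1)) = 14336/3840 = 3.7333.
        SD[R] = 1.9322.
Step 4: Continuity-corrected z = (R + 0.5 - E[R]) / SD[R] = (7 + 0.5 - 9.0000) / 1.9322 = -0.7763.
Step 5: Two-sided p-value via normal approximation = 2*(1 - Phi(|z|)) = 0.437558.
Step 6: alpha = 0.05. fail to reject H0.

R = 7, z = -0.7763, p = 0.437558, fail to reject H0.


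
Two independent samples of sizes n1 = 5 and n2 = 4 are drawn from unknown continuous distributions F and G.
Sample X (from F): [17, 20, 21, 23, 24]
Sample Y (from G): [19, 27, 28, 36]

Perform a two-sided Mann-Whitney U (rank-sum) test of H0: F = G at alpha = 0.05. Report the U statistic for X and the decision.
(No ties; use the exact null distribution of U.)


Step 1: Combine and sort all 9 observations; assign midranks.
sorted (value, group): (17,X), (19,Y), (20,X), (21,X), (23,X), (24,X), (27,Y), (28,Y), (36,Y)
ranks: 17->1, 19->2, 20->3, 21->4, 23->5, 24->6, 27->7, 28->8, 36->9
Step 2: Rank sum for X: R1 = 1 + 3 + 4 + 5 + 6 = 19.
Step 3: U_X = R1 - n1(n1+1)/2 = 19 - 5*6/2 = 19 - 15 = 4.
       U_Y = n1*n2 - U_X = 20 - 4 = 16.
Step 4: No ties, so the exact null distribution of U (based on enumerating the C(9,5) = 126 equally likely rank assignments) gives the two-sided p-value.
Step 5: p-value = 0.190476; compare to alpha = 0.05. fail to reject H0.

U_X = 4, p = 0.190476, fail to reject H0 at alpha = 0.05.


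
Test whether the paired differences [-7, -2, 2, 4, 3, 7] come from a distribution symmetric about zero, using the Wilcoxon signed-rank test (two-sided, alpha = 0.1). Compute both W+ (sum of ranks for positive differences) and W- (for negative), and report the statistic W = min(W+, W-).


Step 1: Drop any zero differences (none here) and take |d_i|.
|d| = [7, 2, 2, 4, 3, 7]
Step 2: Midrank |d_i| (ties get averaged ranks).
ranks: |7|->5.5, |2|->1.5, |2|->1.5, |4|->4, |3|->3, |7|->5.5
Step 3: Attach original signs; sum ranks with positive sign and with negative sign.
W+ = 1.5 + 4 + 3 + 5.5 = 14
W- = 5.5 + 1.5 = 7
(Check: W+ + W- = 21 should equal n(n+1)/2 = 21.)
Step 4: Test statistic W = min(W+, W-) = 7.
Step 5: Ties in |d|, so use the tie-corrected normal approximation.
        E[W] = n(n+1)/4 = 6*7/4 = 10.5.
        Tie groups: |d|=2 (t=2), |d|=7 (t=2); sum(t^3 - t) = 12.
        Var[W] = n(n+1)(2n+1)/24 - sum(t^3-t)/48 = 546/24 - 12/48 = 22.5.
        z = (W - E[W]) / sqrt(Var[W]) = (7 - 10.5) / 4.7434 = -0.7379.
        Two-sided p = 2*Phi(z) = 0.460597.
Step 6: alpha = 0.1. fail to reject H0.

W+ = 14, W- = 7, W = min = 7, p = 0.460597, fail to reject H0.


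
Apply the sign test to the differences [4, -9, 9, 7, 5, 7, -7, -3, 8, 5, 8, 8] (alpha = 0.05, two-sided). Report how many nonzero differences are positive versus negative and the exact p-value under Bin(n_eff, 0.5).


Step 1: Discard zero differences. Original n = 12; n_eff = number of nonzero differences = 12.
Nonzero differences (with sign): +4, -9, +9, +7, +5, +7, -7, -3, +8, +5, +8, +8
Step 2: Count signs: positive = 9, negative = 3.
Step 3: Under H0: P(positive) = 0.5, so the number of positives S ~ Bin(12, 0.5).
Step 4: Two-sided exact p-value = sum of Bin(12,0.5) probabilities at or below the observed probability = 0.145996.
Step 5: alpha = 0.05. fail to reject H0.

n_eff = 12, pos = 9, neg = 3, p = 0.145996, fail to reject H0.


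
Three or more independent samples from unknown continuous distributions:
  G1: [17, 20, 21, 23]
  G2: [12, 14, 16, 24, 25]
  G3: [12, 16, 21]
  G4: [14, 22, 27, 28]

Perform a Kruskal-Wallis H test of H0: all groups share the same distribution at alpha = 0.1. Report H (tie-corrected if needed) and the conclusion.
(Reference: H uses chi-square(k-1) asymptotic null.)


Step 1: Combine all N = 16 observations and assign midranks.
sorted (value, group, rank): (12,G2,1.5), (12,G3,1.5), (14,G2,3.5), (14,G4,3.5), (16,G2,5.5), (16,G3,5.5), (17,G1,7), (20,G1,8), (21,G1,9.5), (21,G3,9.5), (22,G4,11), (23,G1,12), (24,G2,13), (25,G2,14), (27,G4,15), (28,G4,16)
Step 2: Sum ranks within each group.
R_1 = 36.5 (n_1 = 4)
R_2 = 37.5 (n_2 = 5)
R_3 = 16.5 (n_3 = 3)
R_4 = 45.5 (n_4 = 4)
Step 3: H = 12/(N(N+1)) * sum(R_i^2/n_i) - 3(N+1)
     = 12/(16*17) * (36.5^2/4 + 37.5^2/5 + 16.5^2/3 + 45.5^2/4) - 3*17
     = 0.044118 * 1222.62 - 51
     = 2.939338.
Step 4: Ties present; correction factor C = 1 - 24/(16^3 - 16) = 0.994118. Corrected H = 2.939338 / 0.994118 = 2.956731.
Step 5: Under H0, H ~ chi^2(3); p-value = 0.398345.
Step 6: alpha = 0.1. fail to reject H0.

H = 2.9567, df = 3, p = 0.398345, fail to reject H0.
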